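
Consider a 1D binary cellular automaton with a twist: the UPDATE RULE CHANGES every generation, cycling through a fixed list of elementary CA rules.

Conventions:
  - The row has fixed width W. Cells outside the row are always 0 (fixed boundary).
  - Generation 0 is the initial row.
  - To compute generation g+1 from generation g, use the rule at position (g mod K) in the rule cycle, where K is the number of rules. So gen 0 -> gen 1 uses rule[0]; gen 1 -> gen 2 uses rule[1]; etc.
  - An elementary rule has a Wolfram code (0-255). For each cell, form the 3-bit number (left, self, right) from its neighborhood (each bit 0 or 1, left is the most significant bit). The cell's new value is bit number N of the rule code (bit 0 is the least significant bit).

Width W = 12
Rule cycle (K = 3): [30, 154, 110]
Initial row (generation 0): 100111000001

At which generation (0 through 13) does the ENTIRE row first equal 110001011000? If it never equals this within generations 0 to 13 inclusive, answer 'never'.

Answer: 8

Derivation:
Gen 0: 100111000001
Gen 1 (rule 30): 111100100011
Gen 2 (rule 154): 111011010110
Gen 3 (rule 110): 101111111110
Gen 4 (rule 30): 101000000001
Gen 5 (rule 154): 000100000010
Gen 6 (rule 110): 001100000110
Gen 7 (rule 30): 011010001101
Gen 8 (rule 154): 110001011000
Gen 9 (rule 110): 110011111000
Gen 10 (rule 30): 101110000100
Gen 11 (rule 154): 001101001010
Gen 12 (rule 110): 011111011110
Gen 13 (rule 30): 110000010001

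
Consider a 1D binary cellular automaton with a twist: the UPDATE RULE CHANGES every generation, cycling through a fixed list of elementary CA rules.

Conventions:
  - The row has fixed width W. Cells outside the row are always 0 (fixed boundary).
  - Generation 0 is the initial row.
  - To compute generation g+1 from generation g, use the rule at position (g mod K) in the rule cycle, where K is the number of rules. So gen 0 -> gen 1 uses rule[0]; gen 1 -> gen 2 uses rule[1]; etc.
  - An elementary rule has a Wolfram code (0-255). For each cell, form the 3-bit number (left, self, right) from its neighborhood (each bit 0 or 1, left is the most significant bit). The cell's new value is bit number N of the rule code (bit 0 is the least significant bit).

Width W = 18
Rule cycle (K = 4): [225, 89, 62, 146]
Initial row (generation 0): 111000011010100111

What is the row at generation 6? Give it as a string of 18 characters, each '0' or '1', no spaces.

Gen 0: 111000011010100111
Gen 1 (rule 225): 011011001101000011
Gen 2 (rule 89): 011011101100111011
Gen 3 (rule 62): 110110011011100110
Gen 4 (rule 146): 000001100001011001
Gen 5 (rule 225): 111100101100101000
Gen 6 (rule 89): 100110001110000111

Answer: 100110001110000111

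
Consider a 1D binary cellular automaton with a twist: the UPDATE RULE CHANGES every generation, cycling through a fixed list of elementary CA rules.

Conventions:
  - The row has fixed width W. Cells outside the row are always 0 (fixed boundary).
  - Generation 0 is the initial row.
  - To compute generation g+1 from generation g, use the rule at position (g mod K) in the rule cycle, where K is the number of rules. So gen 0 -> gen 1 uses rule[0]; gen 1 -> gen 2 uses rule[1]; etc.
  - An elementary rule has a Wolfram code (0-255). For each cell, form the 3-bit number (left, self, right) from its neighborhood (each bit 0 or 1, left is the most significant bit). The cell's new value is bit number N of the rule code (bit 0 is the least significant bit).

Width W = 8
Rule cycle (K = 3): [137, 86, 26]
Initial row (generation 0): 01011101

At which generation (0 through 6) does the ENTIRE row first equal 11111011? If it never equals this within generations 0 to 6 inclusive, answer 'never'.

Gen 0: 01011101
Gen 1 (rule 137): 00011000
Gen 2 (rule 86): 00101100
Gen 3 (rule 26): 01001010
Gen 4 (rule 137): 00000000
Gen 5 (rule 86): 00000000
Gen 6 (rule 26): 00000000

Answer: never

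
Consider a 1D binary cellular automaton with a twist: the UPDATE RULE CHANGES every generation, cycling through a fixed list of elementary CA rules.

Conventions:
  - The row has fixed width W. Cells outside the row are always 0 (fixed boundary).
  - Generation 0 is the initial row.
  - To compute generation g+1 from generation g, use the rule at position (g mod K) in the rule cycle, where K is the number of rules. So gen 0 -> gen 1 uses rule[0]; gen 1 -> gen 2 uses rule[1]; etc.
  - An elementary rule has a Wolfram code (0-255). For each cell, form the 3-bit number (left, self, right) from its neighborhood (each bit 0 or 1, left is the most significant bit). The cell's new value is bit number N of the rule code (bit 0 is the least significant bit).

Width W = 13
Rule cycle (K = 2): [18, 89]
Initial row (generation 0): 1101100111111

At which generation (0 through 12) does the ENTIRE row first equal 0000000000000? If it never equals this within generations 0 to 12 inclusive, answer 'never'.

Gen 0: 1101100111111
Gen 1 (rule 18): 0000011000000
Gen 2 (rule 89): 1111011111111
Gen 3 (rule 18): 0000000000000
Gen 4 (rule 89): 1111111111111
Gen 5 (rule 18): 0000000000000
Gen 6 (rule 89): 1111111111111
Gen 7 (rule 18): 0000000000000
Gen 8 (rule 89): 1111111111111
Gen 9 (rule 18): 0000000000000
Gen 10 (rule 89): 1111111111111
Gen 11 (rule 18): 0000000000000
Gen 12 (rule 89): 1111111111111

Answer: 3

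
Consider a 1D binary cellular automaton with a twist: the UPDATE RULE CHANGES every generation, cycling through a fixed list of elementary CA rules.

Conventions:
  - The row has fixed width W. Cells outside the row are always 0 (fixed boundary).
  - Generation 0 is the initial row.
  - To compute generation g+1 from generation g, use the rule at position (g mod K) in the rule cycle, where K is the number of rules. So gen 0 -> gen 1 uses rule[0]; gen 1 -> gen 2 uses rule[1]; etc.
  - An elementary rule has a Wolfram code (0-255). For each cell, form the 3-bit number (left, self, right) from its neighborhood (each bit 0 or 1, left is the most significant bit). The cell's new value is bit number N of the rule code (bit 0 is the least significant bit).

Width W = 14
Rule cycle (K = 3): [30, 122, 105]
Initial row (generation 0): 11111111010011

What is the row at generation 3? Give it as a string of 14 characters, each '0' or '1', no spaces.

Answer: 00011110110011

Derivation:
Gen 0: 11111111010011
Gen 1 (rule 30): 10000000011110
Gen 2 (rule 122): 01000000110011
Gen 3 (rule 105): 00011110110011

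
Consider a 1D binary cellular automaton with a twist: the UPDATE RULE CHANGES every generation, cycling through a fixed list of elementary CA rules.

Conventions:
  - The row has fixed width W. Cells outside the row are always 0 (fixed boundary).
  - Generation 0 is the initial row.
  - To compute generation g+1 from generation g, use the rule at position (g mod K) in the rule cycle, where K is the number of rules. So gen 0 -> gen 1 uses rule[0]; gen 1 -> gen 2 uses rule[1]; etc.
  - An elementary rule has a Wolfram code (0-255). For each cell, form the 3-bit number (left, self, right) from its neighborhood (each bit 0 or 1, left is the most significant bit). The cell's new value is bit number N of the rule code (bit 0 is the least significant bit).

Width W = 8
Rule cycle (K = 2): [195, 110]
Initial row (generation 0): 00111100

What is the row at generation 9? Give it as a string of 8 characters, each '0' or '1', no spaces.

Gen 0: 00111100
Gen 1 (rule 195): 11011101
Gen 2 (rule 110): 11110111
Gen 3 (rule 195): 01110011
Gen 4 (rule 110): 11010111
Gen 5 (rule 195): 01000011
Gen 6 (rule 110): 11000111
Gen 7 (rule 195): 01011011
Gen 8 (rule 110): 11111111
Gen 9 (rule 195): 01111111

Answer: 01111111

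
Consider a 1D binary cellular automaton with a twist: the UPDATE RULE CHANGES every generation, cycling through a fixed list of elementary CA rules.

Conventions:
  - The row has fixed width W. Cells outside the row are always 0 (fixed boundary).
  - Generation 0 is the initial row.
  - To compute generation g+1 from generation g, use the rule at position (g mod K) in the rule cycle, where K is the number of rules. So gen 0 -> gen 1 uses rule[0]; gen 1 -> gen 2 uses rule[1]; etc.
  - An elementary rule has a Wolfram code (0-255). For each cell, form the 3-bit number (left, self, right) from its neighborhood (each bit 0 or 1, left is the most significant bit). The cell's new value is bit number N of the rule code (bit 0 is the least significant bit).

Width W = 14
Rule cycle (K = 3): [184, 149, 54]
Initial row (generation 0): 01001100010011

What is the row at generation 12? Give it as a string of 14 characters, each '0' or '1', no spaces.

Gen 0: 01001100010011
Gen 1 (rule 184): 00101010001010
Gen 2 (rule 149): 10101011101011
Gen 3 (rule 54): 11111100011100
Gen 4 (rule 184): 11111010011010
Gen 5 (rule 149): 01110011000011
Gen 6 (rule 54): 10001100100100
Gen 7 (rule 184): 01001010010010
Gen 8 (rule 149): 01101011011011
Gen 9 (rule 54): 10011100100100
Gen 10 (rule 184): 01011010010010
Gen 11 (rule 149): 01000011011011
Gen 12 (rule 54): 11100100100100

Answer: 11100100100100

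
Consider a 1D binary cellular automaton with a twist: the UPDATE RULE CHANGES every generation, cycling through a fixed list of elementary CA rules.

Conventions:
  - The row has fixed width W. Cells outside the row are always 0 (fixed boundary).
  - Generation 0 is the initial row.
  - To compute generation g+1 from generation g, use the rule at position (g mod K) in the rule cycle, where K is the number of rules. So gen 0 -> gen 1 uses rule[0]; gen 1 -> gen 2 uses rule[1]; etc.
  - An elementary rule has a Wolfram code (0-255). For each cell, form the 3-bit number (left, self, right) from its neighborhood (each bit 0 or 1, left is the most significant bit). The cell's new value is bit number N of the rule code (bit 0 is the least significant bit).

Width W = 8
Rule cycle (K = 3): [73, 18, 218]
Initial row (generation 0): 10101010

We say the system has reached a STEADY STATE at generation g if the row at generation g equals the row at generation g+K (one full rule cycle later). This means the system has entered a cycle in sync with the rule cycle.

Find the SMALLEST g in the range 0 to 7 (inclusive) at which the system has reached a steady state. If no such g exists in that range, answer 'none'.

Answer: 2

Derivation:
Gen 0: 10101010
Gen 1 (rule 73): 00000000
Gen 2 (rule 18): 00000000
Gen 3 (rule 218): 00000000
Gen 4 (rule 73): 11111111
Gen 5 (rule 18): 00000000
Gen 6 (rule 218): 00000000
Gen 7 (rule 73): 11111111
Gen 8 (rule 18): 00000000
Gen 9 (rule 218): 00000000
Gen 10 (rule 73): 11111111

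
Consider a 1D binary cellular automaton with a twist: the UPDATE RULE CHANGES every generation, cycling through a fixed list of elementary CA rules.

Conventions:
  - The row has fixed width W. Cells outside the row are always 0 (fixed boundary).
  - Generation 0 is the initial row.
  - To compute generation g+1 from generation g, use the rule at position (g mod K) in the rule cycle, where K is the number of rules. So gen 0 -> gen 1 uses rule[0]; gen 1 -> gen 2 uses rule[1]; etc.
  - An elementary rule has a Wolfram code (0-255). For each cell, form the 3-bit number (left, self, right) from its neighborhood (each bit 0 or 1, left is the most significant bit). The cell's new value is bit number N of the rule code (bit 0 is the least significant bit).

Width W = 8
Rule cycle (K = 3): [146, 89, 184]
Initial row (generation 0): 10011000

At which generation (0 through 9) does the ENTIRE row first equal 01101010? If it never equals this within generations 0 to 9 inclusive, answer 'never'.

Answer: 3

Derivation:
Gen 0: 10011000
Gen 1 (rule 146): 01100100
Gen 2 (rule 89): 01110011
Gen 3 (rule 184): 01101010
Gen 4 (rule 146): 10000001
Gen 5 (rule 89): 01111100
Gen 6 (rule 184): 01111010
Gen 7 (rule 146): 10110001
Gen 8 (rule 89): 00111100
Gen 9 (rule 184): 00111010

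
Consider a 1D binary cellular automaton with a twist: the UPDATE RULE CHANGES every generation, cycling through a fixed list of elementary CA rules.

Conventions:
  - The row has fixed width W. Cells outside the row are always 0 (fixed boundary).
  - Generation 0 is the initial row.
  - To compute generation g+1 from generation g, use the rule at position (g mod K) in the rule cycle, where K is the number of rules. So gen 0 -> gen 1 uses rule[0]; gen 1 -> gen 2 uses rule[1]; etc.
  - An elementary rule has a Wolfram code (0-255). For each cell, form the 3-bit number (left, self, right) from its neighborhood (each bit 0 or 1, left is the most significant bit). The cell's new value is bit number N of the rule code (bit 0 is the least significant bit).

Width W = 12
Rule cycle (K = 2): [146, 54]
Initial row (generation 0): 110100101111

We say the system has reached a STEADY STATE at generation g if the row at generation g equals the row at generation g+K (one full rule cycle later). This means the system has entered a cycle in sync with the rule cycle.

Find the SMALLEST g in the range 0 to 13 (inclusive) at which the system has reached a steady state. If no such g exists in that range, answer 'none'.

Gen 0: 110100101111
Gen 1 (rule 146): 000011000110
Gen 2 (rule 54): 000100101001
Gen 3 (rule 146): 001011000110
Gen 4 (rule 54): 011100101001
Gen 5 (rule 146): 101011000110
Gen 6 (rule 54): 111100101001
Gen 7 (rule 146): 011011000110
Gen 8 (rule 54): 100100101001
Gen 9 (rule 146): 011011000110
Gen 10 (rule 54): 100100101001
Gen 11 (rule 146): 011011000110
Gen 12 (rule 54): 100100101001
Gen 13 (rule 146): 011011000110
Gen 14 (rule 54): 100100101001
Gen 15 (rule 146): 011011000110

Answer: 7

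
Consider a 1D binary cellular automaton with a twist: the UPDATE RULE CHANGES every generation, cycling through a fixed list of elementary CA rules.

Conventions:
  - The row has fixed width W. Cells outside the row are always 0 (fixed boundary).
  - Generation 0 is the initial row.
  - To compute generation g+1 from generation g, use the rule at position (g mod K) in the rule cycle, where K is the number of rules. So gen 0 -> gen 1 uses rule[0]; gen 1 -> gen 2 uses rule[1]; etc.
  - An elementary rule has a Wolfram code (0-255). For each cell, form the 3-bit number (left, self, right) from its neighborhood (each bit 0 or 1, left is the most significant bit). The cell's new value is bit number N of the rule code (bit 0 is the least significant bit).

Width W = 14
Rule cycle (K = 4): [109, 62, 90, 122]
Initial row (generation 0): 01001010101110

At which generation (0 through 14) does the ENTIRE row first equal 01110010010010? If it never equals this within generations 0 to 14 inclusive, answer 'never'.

Answer: 5

Derivation:
Gen 0: 01001010101110
Gen 1 (rule 109): 01001111111010
Gen 2 (rule 62): 11111000000111
Gen 3 (rule 90): 10001100001101
Gen 4 (rule 122): 01011110011110
Gen 5 (rule 109): 01110010010010
Gen 6 (rule 62): 11001111111111
Gen 7 (rule 90): 11111000000001
Gen 8 (rule 122): 10001100000010
Gen 9 (rule 109): 10101101111010
Gen 10 (rule 62): 11111011000111
Gen 11 (rule 90): 10001011101101
Gen 12 (rule 122): 01010110111110
Gen 13 (rule 109): 01111111100010
Gen 14 (rule 62): 11000000010111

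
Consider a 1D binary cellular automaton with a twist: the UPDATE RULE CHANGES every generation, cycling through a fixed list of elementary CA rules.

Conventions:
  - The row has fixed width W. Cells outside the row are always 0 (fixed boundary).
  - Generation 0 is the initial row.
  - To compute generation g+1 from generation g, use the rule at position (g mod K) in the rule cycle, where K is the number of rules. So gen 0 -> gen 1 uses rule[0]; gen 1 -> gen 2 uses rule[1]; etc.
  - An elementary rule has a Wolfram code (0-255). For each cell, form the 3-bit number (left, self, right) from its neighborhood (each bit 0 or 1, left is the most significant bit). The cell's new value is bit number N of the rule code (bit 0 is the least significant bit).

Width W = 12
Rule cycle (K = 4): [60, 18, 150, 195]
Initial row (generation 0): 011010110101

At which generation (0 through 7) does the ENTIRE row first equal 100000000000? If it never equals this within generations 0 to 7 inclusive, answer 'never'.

Answer: 2

Derivation:
Gen 0: 011010110101
Gen 1 (rule 60): 010111101111
Gen 2 (rule 18): 100000000000
Gen 3 (rule 150): 110000000000
Gen 4 (rule 195): 010111111111
Gen 5 (rule 60): 011100000000
Gen 6 (rule 18): 100010000000
Gen 7 (rule 150): 110111000000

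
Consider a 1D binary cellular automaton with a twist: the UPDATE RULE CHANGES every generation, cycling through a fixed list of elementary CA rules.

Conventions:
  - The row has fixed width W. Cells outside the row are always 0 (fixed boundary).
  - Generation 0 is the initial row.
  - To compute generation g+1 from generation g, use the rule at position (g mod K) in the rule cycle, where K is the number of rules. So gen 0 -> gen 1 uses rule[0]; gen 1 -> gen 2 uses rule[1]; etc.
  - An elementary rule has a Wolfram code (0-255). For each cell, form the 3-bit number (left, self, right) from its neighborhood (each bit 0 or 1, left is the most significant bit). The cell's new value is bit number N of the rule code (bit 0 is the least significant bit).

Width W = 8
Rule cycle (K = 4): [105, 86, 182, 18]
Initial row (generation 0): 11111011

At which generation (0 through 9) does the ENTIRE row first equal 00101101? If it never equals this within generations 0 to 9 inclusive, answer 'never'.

Gen 0: 11111011
Gen 1 (rule 105): 10001111
Gen 2 (rule 86): 11010001
Gen 3 (rule 182): 00111011
Gen 4 (rule 18): 01000000
Gen 5 (rule 105): 00011111
Gen 6 (rule 86): 00100001
Gen 7 (rule 182): 01110011
Gen 8 (rule 18): 10001100
Gen 9 (rule 105): 00101101

Answer: 9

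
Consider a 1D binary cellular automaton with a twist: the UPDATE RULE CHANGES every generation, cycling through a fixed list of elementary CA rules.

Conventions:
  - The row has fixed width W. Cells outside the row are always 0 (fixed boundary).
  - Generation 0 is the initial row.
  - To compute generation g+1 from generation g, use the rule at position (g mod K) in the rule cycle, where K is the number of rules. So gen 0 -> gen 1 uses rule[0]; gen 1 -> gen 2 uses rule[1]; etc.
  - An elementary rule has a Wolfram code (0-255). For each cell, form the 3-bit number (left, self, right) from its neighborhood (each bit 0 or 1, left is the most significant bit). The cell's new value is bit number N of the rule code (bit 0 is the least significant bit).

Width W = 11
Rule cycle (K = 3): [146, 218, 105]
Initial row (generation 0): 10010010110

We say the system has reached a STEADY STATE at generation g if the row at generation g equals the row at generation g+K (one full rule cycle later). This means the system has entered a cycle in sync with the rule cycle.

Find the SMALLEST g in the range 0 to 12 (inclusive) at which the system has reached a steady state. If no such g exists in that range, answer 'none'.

Answer: 6

Derivation:
Gen 0: 10010010110
Gen 1 (rule 146): 01101100001
Gen 2 (rule 218): 11101110010
Gen 3 (rule 105): 10111010000
Gen 4 (rule 146): 00010001000
Gen 5 (rule 218): 00101010100
Gen 6 (rule 105): 10010101001
Gen 7 (rule 146): 01100000110
Gen 8 (rule 218): 11110001111
Gen 9 (rule 105): 10010101001
Gen 10 (rule 146): 01100000110
Gen 11 (rule 218): 11110001111
Gen 12 (rule 105): 10010101001
Gen 13 (rule 146): 01100000110
Gen 14 (rule 218): 11110001111
Gen 15 (rule 105): 10010101001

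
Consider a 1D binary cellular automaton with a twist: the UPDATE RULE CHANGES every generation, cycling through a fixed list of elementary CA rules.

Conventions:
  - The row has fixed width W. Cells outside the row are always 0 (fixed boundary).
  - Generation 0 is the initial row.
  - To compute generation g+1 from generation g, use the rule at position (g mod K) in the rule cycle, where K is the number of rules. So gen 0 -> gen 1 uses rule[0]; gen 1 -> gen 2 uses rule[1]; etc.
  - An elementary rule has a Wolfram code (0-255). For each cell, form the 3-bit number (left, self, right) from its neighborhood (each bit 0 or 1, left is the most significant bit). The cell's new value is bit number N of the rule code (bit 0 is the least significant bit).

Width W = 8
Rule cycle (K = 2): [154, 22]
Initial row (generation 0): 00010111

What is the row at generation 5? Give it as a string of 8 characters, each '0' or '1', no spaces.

Answer: 00000010

Derivation:
Gen 0: 00010111
Gen 1 (rule 154): 00100110
Gen 2 (rule 22): 01111001
Gen 3 (rule 154): 11110110
Gen 4 (rule 22): 00000001
Gen 5 (rule 154): 00000010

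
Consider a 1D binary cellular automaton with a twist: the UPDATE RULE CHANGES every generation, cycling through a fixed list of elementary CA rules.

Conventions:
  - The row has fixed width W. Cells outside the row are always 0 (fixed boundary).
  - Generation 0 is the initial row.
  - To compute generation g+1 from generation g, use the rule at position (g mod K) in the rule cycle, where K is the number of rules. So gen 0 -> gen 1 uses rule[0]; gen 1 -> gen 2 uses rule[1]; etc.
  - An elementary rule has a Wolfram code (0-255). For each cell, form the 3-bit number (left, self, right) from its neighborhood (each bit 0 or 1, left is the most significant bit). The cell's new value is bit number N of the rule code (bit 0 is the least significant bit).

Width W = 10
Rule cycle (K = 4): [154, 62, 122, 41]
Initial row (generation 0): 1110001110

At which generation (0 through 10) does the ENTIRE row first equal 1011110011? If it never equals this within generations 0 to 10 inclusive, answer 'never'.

Gen 0: 1110001110
Gen 1 (rule 154): 1101011101
Gen 2 (rule 62): 1011110011
Gen 3 (rule 122): 0110011111
Gen 4 (rule 41): 0100010000
Gen 5 (rule 154): 1010101000
Gen 6 (rule 62): 1111111100
Gen 7 (rule 122): 1000000110
Gen 8 (rule 41): 0011110100
Gen 9 (rule 154): 0111100010
Gen 10 (rule 62): 1100010111

Answer: 2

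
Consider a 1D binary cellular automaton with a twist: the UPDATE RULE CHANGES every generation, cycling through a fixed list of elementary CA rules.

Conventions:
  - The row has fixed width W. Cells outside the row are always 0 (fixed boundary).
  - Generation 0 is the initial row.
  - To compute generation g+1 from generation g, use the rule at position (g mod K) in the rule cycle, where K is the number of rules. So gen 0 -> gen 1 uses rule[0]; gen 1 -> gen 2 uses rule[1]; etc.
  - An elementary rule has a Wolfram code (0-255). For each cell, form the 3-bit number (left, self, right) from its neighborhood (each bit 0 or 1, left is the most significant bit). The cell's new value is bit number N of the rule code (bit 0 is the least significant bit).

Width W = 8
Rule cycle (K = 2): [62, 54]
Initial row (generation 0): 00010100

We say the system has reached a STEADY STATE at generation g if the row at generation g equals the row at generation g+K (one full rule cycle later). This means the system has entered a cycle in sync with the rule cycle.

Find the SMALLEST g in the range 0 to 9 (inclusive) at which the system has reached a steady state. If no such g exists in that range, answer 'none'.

Gen 0: 00010100
Gen 1 (rule 62): 00111110
Gen 2 (rule 54): 01000001
Gen 3 (rule 62): 11100011
Gen 4 (rule 54): 00010100
Gen 5 (rule 62): 00111110
Gen 6 (rule 54): 01000001
Gen 7 (rule 62): 11100011
Gen 8 (rule 54): 00010100
Gen 9 (rule 62): 00111110
Gen 10 (rule 54): 01000001
Gen 11 (rule 62): 11100011

Answer: none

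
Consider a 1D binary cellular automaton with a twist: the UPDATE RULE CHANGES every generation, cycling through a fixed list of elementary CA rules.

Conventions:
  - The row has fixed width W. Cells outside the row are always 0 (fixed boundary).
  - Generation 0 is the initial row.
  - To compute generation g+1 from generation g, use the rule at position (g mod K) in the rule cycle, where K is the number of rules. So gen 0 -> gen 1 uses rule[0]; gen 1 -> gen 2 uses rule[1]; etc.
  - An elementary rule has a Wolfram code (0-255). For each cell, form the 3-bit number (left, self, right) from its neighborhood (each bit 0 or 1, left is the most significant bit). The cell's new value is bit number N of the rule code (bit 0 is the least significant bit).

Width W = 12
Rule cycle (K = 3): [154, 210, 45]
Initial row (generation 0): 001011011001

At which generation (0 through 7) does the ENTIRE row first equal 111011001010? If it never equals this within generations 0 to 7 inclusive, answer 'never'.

Gen 0: 001011011001
Gen 1 (rule 154): 010010010110
Gen 2 (rule 210): 101101100011
Gen 3 (rule 45): 111011001010
Gen 4 (rule 154): 110010110001
Gen 5 (rule 210): 011100011010
Gen 6 (rule 45): 010001010110
Gen 7 (rule 154): 101010000101

Answer: 3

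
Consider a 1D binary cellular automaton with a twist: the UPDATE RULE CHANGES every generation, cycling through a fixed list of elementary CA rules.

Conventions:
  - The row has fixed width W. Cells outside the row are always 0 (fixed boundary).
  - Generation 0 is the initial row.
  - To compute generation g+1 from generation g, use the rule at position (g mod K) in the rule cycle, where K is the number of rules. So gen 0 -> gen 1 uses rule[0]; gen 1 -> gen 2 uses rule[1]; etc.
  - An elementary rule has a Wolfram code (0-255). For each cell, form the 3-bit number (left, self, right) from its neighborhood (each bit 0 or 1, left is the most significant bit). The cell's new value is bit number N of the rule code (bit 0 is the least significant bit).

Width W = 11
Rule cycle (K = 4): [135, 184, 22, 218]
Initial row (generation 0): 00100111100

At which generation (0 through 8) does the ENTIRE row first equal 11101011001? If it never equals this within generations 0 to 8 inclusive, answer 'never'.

Gen 0: 00100111100
Gen 1 (rule 135): 11101011001
Gen 2 (rule 184): 11010110100
Gen 3 (rule 22): 00010000110
Gen 4 (rule 218): 00101001111
Gen 5 (rule 135): 11101010110
Gen 6 (rule 184): 11010101101
Gen 7 (rule 22): 00010100001
Gen 8 (rule 218): 00100010010

Answer: 1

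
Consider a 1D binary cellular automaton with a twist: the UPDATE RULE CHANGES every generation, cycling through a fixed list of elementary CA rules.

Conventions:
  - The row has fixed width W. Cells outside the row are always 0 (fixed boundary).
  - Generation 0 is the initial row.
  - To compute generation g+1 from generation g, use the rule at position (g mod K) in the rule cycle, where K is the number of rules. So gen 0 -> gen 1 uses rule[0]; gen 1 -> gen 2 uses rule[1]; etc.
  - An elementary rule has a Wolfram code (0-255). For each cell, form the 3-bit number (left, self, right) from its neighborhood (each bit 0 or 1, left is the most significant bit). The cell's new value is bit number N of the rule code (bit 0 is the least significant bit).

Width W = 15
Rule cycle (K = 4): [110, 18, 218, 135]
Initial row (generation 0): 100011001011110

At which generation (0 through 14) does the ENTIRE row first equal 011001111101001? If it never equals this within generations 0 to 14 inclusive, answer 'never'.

Answer: 4

Derivation:
Gen 0: 100011001011110
Gen 1 (rule 110): 100111011110010
Gen 2 (rule 18): 011000000001101
Gen 3 (rule 218): 111100000011100
Gen 4 (rule 135): 011001111101001
Gen 5 (rule 110): 111011000111011
Gen 6 (rule 18): 000000101000000
Gen 7 (rule 218): 000001000100000
Gen 8 (rule 135): 111111011101111
Gen 9 (rule 110): 100001110111001
Gen 10 (rule 18): 010010000000110
Gen 11 (rule 218): 101101000001111
Gen 12 (rule 135): 100001011110110
Gen 13 (rule 110): 100011110011110
Gen 14 (rule 18): 010100001100001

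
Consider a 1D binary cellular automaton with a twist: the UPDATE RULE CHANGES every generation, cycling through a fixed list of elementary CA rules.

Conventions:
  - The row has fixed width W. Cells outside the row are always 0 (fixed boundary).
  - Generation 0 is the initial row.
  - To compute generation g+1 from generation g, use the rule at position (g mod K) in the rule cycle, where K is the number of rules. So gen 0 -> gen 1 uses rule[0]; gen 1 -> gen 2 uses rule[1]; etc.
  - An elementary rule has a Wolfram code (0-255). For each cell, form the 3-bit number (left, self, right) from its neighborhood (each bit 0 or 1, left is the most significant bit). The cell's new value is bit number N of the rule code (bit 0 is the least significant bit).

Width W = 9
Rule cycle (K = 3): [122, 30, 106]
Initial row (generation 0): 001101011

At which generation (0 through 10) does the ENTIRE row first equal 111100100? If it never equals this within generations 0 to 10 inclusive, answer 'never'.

Answer: 9

Derivation:
Gen 0: 001101011
Gen 1 (rule 122): 011110111
Gen 2 (rule 30): 110000100
Gen 3 (rule 106): 110001000
Gen 4 (rule 122): 111010100
Gen 5 (rule 30): 100010110
Gen 6 (rule 106): 000101110
Gen 7 (rule 122): 001011011
Gen 8 (rule 30): 011010010
Gen 9 (rule 106): 111100100
Gen 10 (rule 122): 100111010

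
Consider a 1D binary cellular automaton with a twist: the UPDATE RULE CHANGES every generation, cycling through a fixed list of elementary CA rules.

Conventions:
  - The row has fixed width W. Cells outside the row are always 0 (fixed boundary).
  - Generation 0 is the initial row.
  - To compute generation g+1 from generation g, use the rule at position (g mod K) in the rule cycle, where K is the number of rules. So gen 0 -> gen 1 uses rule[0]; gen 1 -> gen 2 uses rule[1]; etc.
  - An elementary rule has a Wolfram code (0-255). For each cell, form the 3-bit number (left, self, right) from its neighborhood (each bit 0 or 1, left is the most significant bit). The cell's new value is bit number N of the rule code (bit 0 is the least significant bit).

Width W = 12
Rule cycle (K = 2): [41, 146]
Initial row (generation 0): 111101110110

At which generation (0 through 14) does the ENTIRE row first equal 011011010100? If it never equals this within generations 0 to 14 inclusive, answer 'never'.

Answer: 10

Derivation:
Gen 0: 111101110110
Gen 1 (rule 41): 100011001100
Gen 2 (rule 146): 010100110010
Gen 3 (rule 41): 001000100000
Gen 4 (rule 146): 010101010000
Gen 5 (rule 41): 001010100111
Gen 6 (rule 146): 010000011010
Gen 7 (rule 41): 000111010100
Gen 8 (rule 146): 001010000010
Gen 9 (rule 41): 100100111000
Gen 10 (rule 146): 011011010100
Gen 11 (rule 41): 010110101001
Gen 12 (rule 146): 100000000110
Gen 13 (rule 41): 001111110100
Gen 14 (rule 146): 010111100010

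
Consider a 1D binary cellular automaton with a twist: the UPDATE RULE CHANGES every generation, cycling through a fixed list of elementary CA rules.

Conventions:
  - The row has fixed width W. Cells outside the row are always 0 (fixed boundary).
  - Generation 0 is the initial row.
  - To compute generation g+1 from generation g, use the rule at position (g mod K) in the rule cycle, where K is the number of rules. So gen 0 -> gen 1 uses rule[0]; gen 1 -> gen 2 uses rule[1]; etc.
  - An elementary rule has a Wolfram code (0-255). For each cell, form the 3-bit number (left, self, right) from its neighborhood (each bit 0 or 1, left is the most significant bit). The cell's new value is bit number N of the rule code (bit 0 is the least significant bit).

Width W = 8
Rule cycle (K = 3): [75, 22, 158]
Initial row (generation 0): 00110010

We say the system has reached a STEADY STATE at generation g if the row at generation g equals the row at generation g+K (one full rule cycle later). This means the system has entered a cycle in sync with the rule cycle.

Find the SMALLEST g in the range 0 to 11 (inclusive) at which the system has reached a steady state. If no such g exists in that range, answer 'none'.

Gen 0: 00110010
Gen 1 (rule 75): 11110100
Gen 2 (rule 22): 00000110
Gen 3 (rule 158): 00001101
Gen 4 (rule 75): 11111100
Gen 5 (rule 22): 00000010
Gen 6 (rule 158): 00000111
Gen 7 (rule 75): 11111101
Gen 8 (rule 22): 00000001
Gen 9 (rule 158): 00000011
Gen 10 (rule 75): 11111111
Gen 11 (rule 22): 00000000
Gen 12 (rule 158): 00000000
Gen 13 (rule 75): 11111111
Gen 14 (rule 22): 00000000

Answer: 10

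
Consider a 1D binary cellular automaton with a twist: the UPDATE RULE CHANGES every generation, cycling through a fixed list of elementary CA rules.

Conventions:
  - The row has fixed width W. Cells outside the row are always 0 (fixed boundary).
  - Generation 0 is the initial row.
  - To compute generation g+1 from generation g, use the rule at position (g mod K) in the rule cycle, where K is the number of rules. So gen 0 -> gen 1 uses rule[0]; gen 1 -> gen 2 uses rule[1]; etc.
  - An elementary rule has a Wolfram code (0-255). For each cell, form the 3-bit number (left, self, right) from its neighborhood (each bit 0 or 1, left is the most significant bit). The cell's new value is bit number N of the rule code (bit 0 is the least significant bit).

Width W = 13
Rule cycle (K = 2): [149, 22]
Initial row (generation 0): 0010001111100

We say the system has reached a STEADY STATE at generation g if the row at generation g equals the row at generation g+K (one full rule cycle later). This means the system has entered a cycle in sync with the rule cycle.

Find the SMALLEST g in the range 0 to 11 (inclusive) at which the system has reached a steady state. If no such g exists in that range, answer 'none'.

Gen 0: 0010001111100
Gen 1 (rule 149): 1011100111011
Gen 2 (rule 22): 1000011000000
Gen 3 (rule 149): 1111000111111
Gen 4 (rule 22): 0000101000000
Gen 5 (rule 149): 1110101111111
Gen 6 (rule 22): 0000100000000
Gen 7 (rule 149): 1110111111111
Gen 8 (rule 22): 0000000000000
Gen 9 (rule 149): 1111111111111
Gen 10 (rule 22): 0000000000000
Gen 11 (rule 149): 1111111111111
Gen 12 (rule 22): 0000000000000
Gen 13 (rule 149): 1111111111111

Answer: 8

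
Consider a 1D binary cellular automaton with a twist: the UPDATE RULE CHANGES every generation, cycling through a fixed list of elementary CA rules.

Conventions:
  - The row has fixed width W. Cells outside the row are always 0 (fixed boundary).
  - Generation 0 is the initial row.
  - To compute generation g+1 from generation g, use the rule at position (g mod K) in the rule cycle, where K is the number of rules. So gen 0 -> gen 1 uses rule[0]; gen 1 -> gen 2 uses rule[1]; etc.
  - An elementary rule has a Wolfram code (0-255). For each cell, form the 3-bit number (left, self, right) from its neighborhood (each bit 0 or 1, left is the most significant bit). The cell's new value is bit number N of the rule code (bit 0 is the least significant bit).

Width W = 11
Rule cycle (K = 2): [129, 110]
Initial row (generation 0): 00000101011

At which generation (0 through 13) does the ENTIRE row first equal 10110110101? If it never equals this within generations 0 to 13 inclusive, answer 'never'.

Gen 0: 00000101011
Gen 1 (rule 129): 11110000000
Gen 2 (rule 110): 10010000000
Gen 3 (rule 129): 00000111111
Gen 4 (rule 110): 00001100001
Gen 5 (rule 129): 11100001100
Gen 6 (rule 110): 10100011100
Gen 7 (rule 129): 00001001001
Gen 8 (rule 110): 00011011011
Gen 9 (rule 129): 11000000000
Gen 10 (rule 110): 11000000000
Gen 11 (rule 129): 00011111111
Gen 12 (rule 110): 00110000001
Gen 13 (rule 129): 10000111100

Answer: never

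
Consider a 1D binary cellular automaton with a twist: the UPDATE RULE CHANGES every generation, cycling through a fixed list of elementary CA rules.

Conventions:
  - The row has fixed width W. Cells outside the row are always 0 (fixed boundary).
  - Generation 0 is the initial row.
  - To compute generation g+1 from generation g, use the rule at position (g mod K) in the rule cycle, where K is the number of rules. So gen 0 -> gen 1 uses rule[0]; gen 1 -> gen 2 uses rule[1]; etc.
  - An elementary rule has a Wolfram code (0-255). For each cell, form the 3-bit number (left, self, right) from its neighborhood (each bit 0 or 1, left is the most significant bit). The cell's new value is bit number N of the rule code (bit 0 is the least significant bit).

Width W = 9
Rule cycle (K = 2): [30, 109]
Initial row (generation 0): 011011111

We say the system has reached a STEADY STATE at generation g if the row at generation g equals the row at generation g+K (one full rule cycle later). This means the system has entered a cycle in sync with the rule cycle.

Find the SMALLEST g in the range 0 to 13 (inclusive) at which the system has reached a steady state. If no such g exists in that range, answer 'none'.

Answer: none

Derivation:
Gen 0: 011011111
Gen 1 (rule 30): 110010000
Gen 2 (rule 109): 110010111
Gen 3 (rule 30): 101110100
Gen 4 (rule 109): 111011101
Gen 5 (rule 30): 100010001
Gen 6 (rule 109): 101010101
Gen 7 (rule 30): 101010101
Gen 8 (rule 109): 111111111
Gen 9 (rule 30): 100000000
Gen 10 (rule 109): 101111111
Gen 11 (rule 30): 101000000
Gen 12 (rule 109): 111011111
Gen 13 (rule 30): 100010000
Gen 14 (rule 109): 101010111
Gen 15 (rule 30): 101010100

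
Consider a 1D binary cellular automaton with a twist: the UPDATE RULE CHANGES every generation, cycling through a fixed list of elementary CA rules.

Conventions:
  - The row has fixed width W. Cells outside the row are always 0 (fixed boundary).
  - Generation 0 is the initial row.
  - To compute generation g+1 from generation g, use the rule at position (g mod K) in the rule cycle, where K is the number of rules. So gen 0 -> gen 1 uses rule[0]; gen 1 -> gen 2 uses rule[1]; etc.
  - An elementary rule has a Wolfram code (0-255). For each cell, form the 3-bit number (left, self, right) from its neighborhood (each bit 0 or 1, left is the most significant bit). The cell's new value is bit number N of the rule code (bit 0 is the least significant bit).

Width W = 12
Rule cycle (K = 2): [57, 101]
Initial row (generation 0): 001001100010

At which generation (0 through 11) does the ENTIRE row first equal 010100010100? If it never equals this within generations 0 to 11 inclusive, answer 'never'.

Answer: 3

Derivation:
Gen 0: 001001100010
Gen 1 (rule 57): 100101011001
Gen 2 (rule 101): 100111101001
Gen 3 (rule 57): 010100010100
Gen 4 (rule 101): 011101011101
Gen 5 (rule 57): 010010110010
Gen 6 (rule 101): 010011010010
Gen 7 (rule 57): 001010101001
Gen 8 (rule 101): 101111111001
Gen 9 (rule 57): 011000000100
Gen 10 (rule 101): 001011110101
Gen 11 (rule 57): 100110001010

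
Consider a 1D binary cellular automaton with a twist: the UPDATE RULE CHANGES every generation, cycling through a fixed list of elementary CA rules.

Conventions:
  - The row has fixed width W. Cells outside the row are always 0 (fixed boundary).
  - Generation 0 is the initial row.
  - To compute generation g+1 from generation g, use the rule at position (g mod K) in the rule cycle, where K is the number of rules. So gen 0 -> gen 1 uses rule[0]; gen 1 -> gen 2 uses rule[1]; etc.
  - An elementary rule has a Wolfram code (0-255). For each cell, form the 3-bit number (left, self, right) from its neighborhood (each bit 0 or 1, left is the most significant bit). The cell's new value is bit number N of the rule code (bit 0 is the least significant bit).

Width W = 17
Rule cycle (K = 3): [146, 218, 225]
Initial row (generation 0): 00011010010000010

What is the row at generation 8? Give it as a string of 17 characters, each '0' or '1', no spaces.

Gen 0: 00011010010000010
Gen 1 (rule 146): 00100001101000101
Gen 2 (rule 218): 01010011100101000
Gen 3 (rule 225): 00100001100010011
Gen 4 (rule 146): 01010010010101100
Gen 5 (rule 218): 10001101100001110
Gen 6 (rule 225): 00100110101100110
Gen 7 (rule 146): 01011000000011001
Gen 8 (rule 218): 10011100000111110

Answer: 10011100000111110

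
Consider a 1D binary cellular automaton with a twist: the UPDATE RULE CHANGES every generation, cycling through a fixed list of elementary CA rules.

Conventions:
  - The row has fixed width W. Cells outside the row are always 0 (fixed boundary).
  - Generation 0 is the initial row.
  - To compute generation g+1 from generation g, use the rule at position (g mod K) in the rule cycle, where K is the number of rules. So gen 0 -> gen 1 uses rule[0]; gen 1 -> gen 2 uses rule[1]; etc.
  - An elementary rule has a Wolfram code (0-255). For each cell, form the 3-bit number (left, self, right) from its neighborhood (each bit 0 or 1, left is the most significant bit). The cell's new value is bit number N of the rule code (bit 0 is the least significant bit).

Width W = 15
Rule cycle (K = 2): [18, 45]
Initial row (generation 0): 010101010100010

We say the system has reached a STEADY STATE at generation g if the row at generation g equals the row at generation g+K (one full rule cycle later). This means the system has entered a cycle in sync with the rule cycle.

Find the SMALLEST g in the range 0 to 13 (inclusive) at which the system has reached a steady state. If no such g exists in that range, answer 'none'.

Gen 0: 010101010100010
Gen 1 (rule 18): 100000000010101
Gen 2 (rule 45): 101111111011111
Gen 3 (rule 18): 000000000000000
Gen 4 (rule 45): 111111111111111
Gen 5 (rule 18): 000000000000000
Gen 6 (rule 45): 111111111111111
Gen 7 (rule 18): 000000000000000
Gen 8 (rule 45): 111111111111111
Gen 9 (rule 18): 000000000000000
Gen 10 (rule 45): 111111111111111
Gen 11 (rule 18): 000000000000000
Gen 12 (rule 45): 111111111111111
Gen 13 (rule 18): 000000000000000
Gen 14 (rule 45): 111111111111111
Gen 15 (rule 18): 000000000000000

Answer: 3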